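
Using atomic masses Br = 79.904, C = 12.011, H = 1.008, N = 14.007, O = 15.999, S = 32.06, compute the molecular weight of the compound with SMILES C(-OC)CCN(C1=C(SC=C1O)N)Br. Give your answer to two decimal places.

Molecular formula: C8H13BrN2O2S.
M = 1×79.904 + 8×12.011 + 13×1.008 + 2×14.007 + 2×15.999 + 1×32.06 = 281.17 g/mol.

281.17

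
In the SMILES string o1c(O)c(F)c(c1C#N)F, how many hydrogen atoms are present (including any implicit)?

Hydrogens are implicit in SMILES; fill each atom to its normal valence:
  4 × C (aromatic): no H
  2 × F: no H
  1 × C: no H
  1 × N: no H
  1 × O: 1 H
  1 × O (aromatic): no H
  Total hydrogens = 1.

1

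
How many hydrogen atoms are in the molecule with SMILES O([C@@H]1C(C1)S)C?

8

Hydrogens are implicit in SMILES; fill each atom to its normal valence:
  2 × C: 1 H each → 2
  1 × C: 3 H
  1 × C: 2 H
  1 × O: no H
  1 × S: 1 H
  Total hydrogens = 8.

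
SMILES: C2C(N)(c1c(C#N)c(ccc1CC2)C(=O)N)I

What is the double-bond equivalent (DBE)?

8

Molecular formula from the SMILES: C12H12IN3O.
DoU = (2C + 2 + N − H − X)/2 = (2·12 + 2 + 3 − 12 − 1)/2 = 16/2 = 8.
(Structurally: 2 ring(s) + 6 π bond(s) = 8.)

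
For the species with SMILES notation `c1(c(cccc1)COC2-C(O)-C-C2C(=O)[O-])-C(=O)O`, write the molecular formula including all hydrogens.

Heavy atoms from the SMILES: 13 C, 6 O.
Implicit hydrogens by atom environment:
  4 × C (aromatic): 1 H each → 4
  3 × C: 1 H each → 3
  3 × O: no H
  2 × C: 2 H each → 4
  2 × C: no H
  2 × C (aromatic): no H
  2 × O: 1 H each → 2
  1 × O (charge -1): no H
  Total hydrogens = 13.
Net charge -1.
Molecular formula: C13H13O6-

C13H13O6-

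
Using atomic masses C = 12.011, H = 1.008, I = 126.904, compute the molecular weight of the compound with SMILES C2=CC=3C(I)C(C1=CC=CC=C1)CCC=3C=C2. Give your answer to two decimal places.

Molecular formula: C16H15I.
M = 16×12.011 + 15×1.008 + 1×126.904 = 334.20 g/mol.

334.20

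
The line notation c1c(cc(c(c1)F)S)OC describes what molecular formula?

Heavy atoms from the SMILES: 7 C, 1 F, 1 O, 1 S.
Implicit hydrogens by atom environment:
  3 × C (aromatic): 1 H each → 3
  3 × C (aromatic): no H
  1 × C: 3 H
  1 × F: no H
  1 × O: no H
  1 × S: 1 H
  Total hydrogens = 7.
Molecular formula: C7H7FOS

C7H7FOS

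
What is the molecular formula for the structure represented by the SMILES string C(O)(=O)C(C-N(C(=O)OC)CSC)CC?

C9H17NO4S

Heavy atoms from the SMILES: 9 C, 1 N, 4 O, 1 S.
Implicit hydrogens by atom environment:
  3 × C: 3 H each → 9
  3 × C: 2 H each → 6
  3 × O: no H
  2 × C: no H
  1 × C: 1 H
  1 × N: no H
  1 × O: 1 H
  1 × S: no H
  Total hydrogens = 17.
Molecular formula: C9H17NO4S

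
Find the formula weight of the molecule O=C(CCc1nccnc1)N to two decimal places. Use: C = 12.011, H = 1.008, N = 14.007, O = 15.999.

Molecular formula: C7H9N3O.
M = 7×12.011 + 9×1.008 + 3×14.007 + 1×15.999 = 151.17 g/mol.

151.17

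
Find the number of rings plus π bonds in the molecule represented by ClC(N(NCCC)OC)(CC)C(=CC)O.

Molecular formula from the SMILES: C10H21ClN2O2.
DoU = (2C + 2 + N − H − X)/2 = (2·10 + 2 + 2 − 21 − 1)/2 = 2/2 = 1.
(Structurally: 0 ring(s) + 1 π bond(s) = 1.)

1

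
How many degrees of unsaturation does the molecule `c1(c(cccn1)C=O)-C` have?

5

Molecular formula from the SMILES: C7H7NO.
DoU = (2C + 2 + N − H − X)/2 = (2·7 + 2 + 1 − 7 − 0)/2 = 10/2 = 5.
(Structurally: 1 ring(s) + 4 π bond(s) = 5.)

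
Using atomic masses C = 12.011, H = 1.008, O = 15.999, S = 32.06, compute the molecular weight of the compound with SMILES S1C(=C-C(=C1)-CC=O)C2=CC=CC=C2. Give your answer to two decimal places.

202.27

Molecular formula: C12H10OS.
M = 12×12.011 + 10×1.008 + 1×15.999 + 1×32.06 = 202.27 g/mol.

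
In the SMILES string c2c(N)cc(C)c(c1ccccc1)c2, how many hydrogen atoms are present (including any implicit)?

Hydrogens are implicit in SMILES; fill each atom to its normal valence:
  8 × C (aromatic): 1 H each → 8
  4 × C (aromatic): no H
  1 × C: 3 H
  1 × N: 2 H
  Total hydrogens = 13.

13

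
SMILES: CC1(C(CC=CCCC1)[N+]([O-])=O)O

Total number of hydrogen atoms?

Hydrogens are implicit in SMILES; fill each atom to its normal valence:
  4 × C: 2 H each → 8
  3 × C: 1 H each → 3
  1 × C: 3 H
  1 × C: no H
  1 × N (charge +1): no H
  1 × O: 1 H
  1 × O: no H
  1 × O (charge -1): no H
  Total hydrogens = 15.

15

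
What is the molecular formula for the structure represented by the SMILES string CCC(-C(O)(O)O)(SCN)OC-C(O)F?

C7H16FNO5S

Heavy atoms from the SMILES: 7 C, 1 F, 1 N, 5 O, 1 S.
Implicit hydrogens by atom environment:
  4 × O: 1 H each → 4
  3 × C: 2 H each → 6
  2 × C: no H
  1 × C: 3 H
  1 × C: 1 H
  1 × F: no H
  1 × N: 2 H
  1 × O: no H
  1 × S: no H
  Total hydrogens = 16.
Molecular formula: C7H16FNO5S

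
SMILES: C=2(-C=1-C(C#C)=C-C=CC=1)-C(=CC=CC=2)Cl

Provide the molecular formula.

Heavy atoms from the SMILES: 14 C, 1 Cl.
Implicit hydrogens by atom environment:
  8 × C (aromatic): 1 H each → 8
  4 × C (aromatic): no H
  1 × C: 1 H
  1 × C: no H
  1 × Cl: no H
  Total hydrogens = 9.
Molecular formula: C14H9Cl

C14H9Cl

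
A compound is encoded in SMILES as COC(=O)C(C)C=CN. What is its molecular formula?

Heavy atoms from the SMILES: 6 C, 1 N, 2 O.
Implicit hydrogens by atom environment:
  3 × C: 1 H each → 3
  2 × C: 3 H each → 6
  2 × O: no H
  1 × C: no H
  1 × N: 2 H
  Total hydrogens = 11.
Molecular formula: C6H11NO2

C6H11NO2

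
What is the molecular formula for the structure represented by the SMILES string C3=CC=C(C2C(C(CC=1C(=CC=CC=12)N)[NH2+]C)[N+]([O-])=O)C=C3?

Heavy atoms from the SMILES: 17 C, 3 N, 2 O.
Implicit hydrogens by atom environment:
  8 × C (aromatic): 1 H each → 8
  4 × C (aromatic): no H
  3 × C: 1 H each → 3
  1 × C: 3 H
  1 × C: 2 H
  1 × N: 2 H
  1 × N (charge +1): 2 H
  1 × N (charge +1): no H
  1 × O: no H
  1 × O (charge -1): no H
  Total hydrogens = 20.
Net charge +1.
Molecular formula: C17H20N3O2+

C17H20N3O2+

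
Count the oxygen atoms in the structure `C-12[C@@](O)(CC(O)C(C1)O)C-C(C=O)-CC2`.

4

The symbol for oxygen appears 4 times in the SMILES.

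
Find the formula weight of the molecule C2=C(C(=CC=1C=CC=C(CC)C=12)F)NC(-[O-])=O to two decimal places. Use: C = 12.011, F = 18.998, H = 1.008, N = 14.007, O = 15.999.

232.23

Molecular formula: C13H11FNO2-.
M = 13×12.011 + 1×18.998 + 11×1.008 + 1×14.007 + 2×15.999 = 232.23 g/mol.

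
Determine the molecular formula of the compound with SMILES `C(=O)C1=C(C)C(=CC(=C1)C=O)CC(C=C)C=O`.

Heavy atoms from the SMILES: 14 C, 3 O.
Implicit hydrogens by atom environment:
  5 × C: 1 H each → 5
  4 × C (aromatic): no H
  3 × O: no H
  2 × C: 2 H each → 4
  2 × C (aromatic): 1 H each → 2
  1 × C: 3 H
  Total hydrogens = 14.
Molecular formula: C14H14O3

C14H14O3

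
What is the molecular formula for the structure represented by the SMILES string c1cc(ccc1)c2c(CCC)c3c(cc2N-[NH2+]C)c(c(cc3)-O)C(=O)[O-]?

Heavy atoms from the SMILES: 21 C, 2 N, 3 O.
Implicit hydrogens by atom environment:
  8 × C (aromatic): 1 H each → 8
  8 × C (aromatic): no H
  2 × C: 3 H each → 6
  2 × C: 2 H each → 4
  1 × C: no H
  1 × N (charge +1): 2 H
  1 × N: 1 H
  1 × O: 1 H
  1 × O: no H
  1 × O (charge -1): no H
  Total hydrogens = 22.
Molecular formula: C21H22N2O3

C21H22N2O3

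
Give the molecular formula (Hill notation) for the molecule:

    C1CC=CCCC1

C7H12

Heavy atoms from the SMILES: 7 C.
Implicit hydrogens by atom environment:
  5 × C: 2 H each → 10
  2 × C: 1 H each → 2
  Total hydrogens = 12.
Molecular formula: C7H12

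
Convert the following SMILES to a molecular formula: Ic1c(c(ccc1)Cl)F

C6H3ClFI

Heavy atoms from the SMILES: 6 C, 1 Cl, 1 F, 1 I.
Implicit hydrogens by atom environment:
  3 × C (aromatic): 1 H each → 3
  3 × C (aromatic): no H
  1 × Cl: no H
  1 × F: no H
  1 × I: no H
  Total hydrogens = 3.
Molecular formula: C6H3ClFI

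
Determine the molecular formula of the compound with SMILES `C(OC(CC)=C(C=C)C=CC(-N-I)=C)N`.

C11H17IN2O

Heavy atoms from the SMILES: 11 C, 1 I, 2 N, 1 O.
Implicit hydrogens by atom environment:
  4 × C: 2 H each → 8
  3 × C: 1 H each → 3
  3 × C: no H
  1 × C: 3 H
  1 × I: no H
  1 × N: 2 H
  1 × N: 1 H
  1 × O: no H
  Total hydrogens = 17.
Molecular formula: C11H17IN2O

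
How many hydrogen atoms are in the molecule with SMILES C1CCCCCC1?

Hydrogens are implicit in SMILES; fill each atom to its normal valence:
  7 × C: 2 H each → 14
  Total hydrogens = 14.

14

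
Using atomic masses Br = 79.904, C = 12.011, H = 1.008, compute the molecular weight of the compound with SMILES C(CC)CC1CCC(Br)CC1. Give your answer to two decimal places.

219.17

Molecular formula: C10H19Br.
M = 1×79.904 + 10×12.011 + 19×1.008 = 219.17 g/mol.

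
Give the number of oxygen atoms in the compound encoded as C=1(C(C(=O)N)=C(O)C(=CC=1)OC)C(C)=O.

4

The symbol for oxygen appears 4 times in the SMILES.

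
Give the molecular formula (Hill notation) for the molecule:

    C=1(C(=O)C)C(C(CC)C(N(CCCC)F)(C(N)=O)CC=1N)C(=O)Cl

Heavy atoms from the SMILES: 16 C, 1 Cl, 1 F, 3 N, 3 O.
Implicit hydrogens by atom environment:
  6 × C: no H
  5 × C: 2 H each → 10
  3 × C: 3 H each → 9
  3 × O: no H
  2 × C: 1 H each → 2
  2 × N: 2 H each → 4
  1 × Cl: no H
  1 × F: no H
  1 × N: no H
  Total hydrogens = 25.
Molecular formula: C16H25ClFN3O3

C16H25ClFN3O3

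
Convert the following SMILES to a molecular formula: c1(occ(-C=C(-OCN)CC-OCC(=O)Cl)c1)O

Heavy atoms from the SMILES: 11 C, 1 Cl, 1 N, 5 O.
Implicit hydrogens by atom environment:
  4 × C: 2 H each → 8
  3 × O: no H
  2 × C (aromatic): 1 H each → 2
  2 × C (aromatic): no H
  2 × C: no H
  1 × C: 1 H
  1 × Cl: no H
  1 × N: 2 H
  1 × O: 1 H
  1 × O (aromatic): no H
  Total hydrogens = 14.
Molecular formula: C11H14ClNO5

C11H14ClNO5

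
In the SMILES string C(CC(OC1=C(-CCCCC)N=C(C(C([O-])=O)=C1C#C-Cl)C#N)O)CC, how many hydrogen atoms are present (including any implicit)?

Hydrogens are implicit in SMILES; fill each atom to its normal valence:
  7 × C: 2 H each → 14
  5 × C (aromatic): no H
  4 × C: no H
  2 × C: 3 H each → 6
  2 × O: no H
  1 × C: 1 H
  1 × Cl: no H
  1 × N (aromatic): no H
  1 × N: no H
  1 × O: 1 H
  1 × O (charge -1): no H
  Total hydrogens = 22.

22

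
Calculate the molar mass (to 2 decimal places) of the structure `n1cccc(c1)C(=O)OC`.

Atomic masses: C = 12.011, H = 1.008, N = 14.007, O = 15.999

Molecular formula: C7H7NO2.
M = 7×12.011 + 7×1.008 + 1×14.007 + 2×15.999 = 137.14 g/mol.

137.14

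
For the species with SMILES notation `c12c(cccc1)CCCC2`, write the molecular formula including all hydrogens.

Heavy atoms from the SMILES: 10 C.
Implicit hydrogens by atom environment:
  4 × C: 2 H each → 8
  4 × C (aromatic): 1 H each → 4
  2 × C (aromatic): no H
  Total hydrogens = 12.
Molecular formula: C10H12

C10H12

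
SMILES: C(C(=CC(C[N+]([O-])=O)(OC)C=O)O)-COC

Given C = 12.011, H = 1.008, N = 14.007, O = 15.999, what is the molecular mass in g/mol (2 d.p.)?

Molecular formula: C9H15NO6.
M = 9×12.011 + 15×1.008 + 1×14.007 + 6×15.999 = 233.22 g/mol.

233.22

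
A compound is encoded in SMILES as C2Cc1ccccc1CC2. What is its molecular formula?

Heavy atoms from the SMILES: 10 C.
Implicit hydrogens by atom environment:
  4 × C: 2 H each → 8
  4 × C (aromatic): 1 H each → 4
  2 × C (aromatic): no H
  Total hydrogens = 12.
Molecular formula: C10H12

C10H12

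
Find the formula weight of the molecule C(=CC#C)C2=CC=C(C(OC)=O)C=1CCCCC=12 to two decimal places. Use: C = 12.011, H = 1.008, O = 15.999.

Molecular formula: C16H16O2.
M = 16×12.011 + 16×1.008 + 2×15.999 = 240.30 g/mol.

240.30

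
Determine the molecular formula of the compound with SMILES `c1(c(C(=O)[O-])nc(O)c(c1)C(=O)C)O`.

Heavy atoms from the SMILES: 8 C, 1 N, 5 O.
Implicit hydrogens by atom environment:
  4 × C (aromatic): no H
  2 × C: no H
  2 × O: 1 H each → 2
  2 × O: no H
  1 × C: 3 H
  1 × C (aromatic): 1 H
  1 × N (aromatic): no H
  1 × O (charge -1): no H
  Total hydrogens = 6.
Net charge -1.
Molecular formula: C8H6NO5-

C8H6NO5-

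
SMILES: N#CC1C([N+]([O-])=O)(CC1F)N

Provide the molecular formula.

Heavy atoms from the SMILES: 5 C, 1 F, 3 N, 2 O.
Implicit hydrogens by atom environment:
  2 × C: 1 H each → 2
  2 × C: no H
  1 × C: 2 H
  1 × F: no H
  1 × N: 2 H
  1 × N (charge +1): no H
  1 × N: no H
  1 × O: no H
  1 × O (charge -1): no H
  Total hydrogens = 6.
Molecular formula: C5H6FN3O2

C5H6FN3O2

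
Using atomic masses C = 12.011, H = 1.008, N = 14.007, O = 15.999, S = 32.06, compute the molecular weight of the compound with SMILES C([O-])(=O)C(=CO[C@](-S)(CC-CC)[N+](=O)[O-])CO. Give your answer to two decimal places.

264.27

Molecular formula: C9H14NO6S-.
M = 9×12.011 + 14×1.008 + 1×14.007 + 6×15.999 + 1×32.06 = 264.27 g/mol.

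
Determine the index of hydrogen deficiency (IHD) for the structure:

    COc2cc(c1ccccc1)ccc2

8

Molecular formula from the SMILES: C13H12O.
DoU = (2C + 2 + N − H − X)/2 = (2·13 + 2 + 0 − 12 − 0)/2 = 16/2 = 8.
(Structurally: 2 ring(s) + 6 π bond(s) = 8.)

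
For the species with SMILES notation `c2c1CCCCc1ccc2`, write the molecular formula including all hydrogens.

C10H12

Heavy atoms from the SMILES: 10 C.
Implicit hydrogens by atom environment:
  4 × C: 2 H each → 8
  4 × C (aromatic): 1 H each → 4
  2 × C (aromatic): no H
  Total hydrogens = 12.
Molecular formula: C10H12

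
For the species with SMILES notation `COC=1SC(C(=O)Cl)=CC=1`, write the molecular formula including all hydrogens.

Heavy atoms from the SMILES: 6 C, 1 Cl, 2 O, 1 S.
Implicit hydrogens by atom environment:
  2 × C (aromatic): 1 H each → 2
  2 × C (aromatic): no H
  2 × O: no H
  1 × C: 3 H
  1 × C: no H
  1 × Cl: no H
  1 × S (aromatic): no H
  Total hydrogens = 5.
Molecular formula: C6H5ClO2S

C6H5ClO2S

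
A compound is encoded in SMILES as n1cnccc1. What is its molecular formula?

C4H4N2

Heavy atoms from the SMILES: 4 C, 2 N.
Implicit hydrogens by atom environment:
  4 × C (aromatic): 1 H each → 4
  2 × N (aromatic): no H
  Total hydrogens = 4.
Molecular formula: C4H4N2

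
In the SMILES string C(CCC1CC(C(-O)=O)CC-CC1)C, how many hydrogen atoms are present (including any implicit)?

22

Hydrogens are implicit in SMILES; fill each atom to its normal valence:
  8 × C: 2 H each → 16
  2 × C: 1 H each → 2
  1 × C: 3 H
  1 × C: no H
  1 × O: 1 H
  1 × O: no H
  Total hydrogens = 22.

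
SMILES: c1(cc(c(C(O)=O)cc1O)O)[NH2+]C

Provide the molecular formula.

C8H10NO4+

Heavy atoms from the SMILES: 8 C, 1 N, 4 O.
Implicit hydrogens by atom environment:
  4 × C (aromatic): no H
  3 × O: 1 H each → 3
  2 × C (aromatic): 1 H each → 2
  1 × C: 3 H
  1 × C: no H
  1 × N (charge +1): 2 H
  1 × O: no H
  Total hydrogens = 10.
Net charge +1.
Molecular formula: C8H10NO4+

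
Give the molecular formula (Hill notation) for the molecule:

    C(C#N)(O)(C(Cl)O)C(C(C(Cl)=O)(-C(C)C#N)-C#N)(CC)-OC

C13H15Cl2N3O4

Heavy atoms from the SMILES: 13 C, 2 Cl, 3 N, 4 O.
Implicit hydrogens by atom environment:
  7 × C: no H
  3 × C: 3 H each → 9
  3 × N: no H
  2 × C: 1 H each → 2
  2 × Cl: no H
  2 × O: 1 H each → 2
  2 × O: no H
  1 × C: 2 H
  Total hydrogens = 15.
Molecular formula: C13H15Cl2N3O4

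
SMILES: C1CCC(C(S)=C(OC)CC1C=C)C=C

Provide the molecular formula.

Heavy atoms from the SMILES: 13 C, 1 O, 1 S.
Implicit hydrogens by atom environment:
  6 × C: 2 H each → 12
  4 × C: 1 H each → 4
  2 × C: no H
  1 × C: 3 H
  1 × O: no H
  1 × S: 1 H
  Total hydrogens = 20.
Molecular formula: C13H20OS

C13H20OS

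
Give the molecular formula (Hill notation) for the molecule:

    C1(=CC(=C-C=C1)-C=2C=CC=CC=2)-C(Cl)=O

Heavy atoms from the SMILES: 13 C, 1 Cl, 1 O.
Implicit hydrogens by atom environment:
  9 × C (aromatic): 1 H each → 9
  3 × C (aromatic): no H
  1 × C: no H
  1 × Cl: no H
  1 × O: no H
  Total hydrogens = 9.
Molecular formula: C13H9ClO

C13H9ClO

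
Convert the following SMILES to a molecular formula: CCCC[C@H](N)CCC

C8H19N

Heavy atoms from the SMILES: 8 C, 1 N.
Implicit hydrogens by atom environment:
  5 × C: 2 H each → 10
  2 × C: 3 H each → 6
  1 × C: 1 H
  1 × N: 2 H
  Total hydrogens = 19.
Molecular formula: C8H19N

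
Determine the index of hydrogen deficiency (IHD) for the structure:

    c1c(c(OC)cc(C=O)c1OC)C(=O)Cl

6

Molecular formula from the SMILES: C10H9ClO4.
DoU = (2C + 2 + N − H − X)/2 = (2·10 + 2 + 0 − 9 − 1)/2 = 12/2 = 6.
(Structurally: 1 ring(s) + 5 π bond(s) = 6.)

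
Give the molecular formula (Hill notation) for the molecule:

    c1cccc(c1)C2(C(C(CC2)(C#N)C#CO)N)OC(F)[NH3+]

Heavy atoms from the SMILES: 15 C, 1 F, 3 N, 2 O.
Implicit hydrogens by atom environment:
  5 × C (aromatic): 1 H each → 5
  5 × C: no H
  2 × C: 2 H each → 4
  2 × C: 1 H each → 2
  1 × C (aromatic): no H
  1 × F: no H
  1 × N (charge +1): 3 H
  1 × N: 2 H
  1 × N: no H
  1 × O: 1 H
  1 × O: no H
  Total hydrogens = 17.
Net charge +1.
Molecular formula: C15H17FN3O2+

C15H17FN3O2+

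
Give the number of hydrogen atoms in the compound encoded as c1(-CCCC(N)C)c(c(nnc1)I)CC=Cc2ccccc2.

22

Hydrogens are implicit in SMILES; fill each atom to its normal valence:
  6 × C (aromatic): 1 H each → 6
  4 × C: 2 H each → 8
  4 × C (aromatic): no H
  3 × C: 1 H each → 3
  2 × N (aromatic): no H
  1 × C: 3 H
  1 × I: no H
  1 × N: 2 H
  Total hydrogens = 22.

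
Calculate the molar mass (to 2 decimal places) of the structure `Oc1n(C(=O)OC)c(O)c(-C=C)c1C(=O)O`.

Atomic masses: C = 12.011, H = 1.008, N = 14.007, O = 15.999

Molecular formula: C9H9NO6.
M = 9×12.011 + 9×1.008 + 1×14.007 + 6×15.999 = 227.17 g/mol.

227.17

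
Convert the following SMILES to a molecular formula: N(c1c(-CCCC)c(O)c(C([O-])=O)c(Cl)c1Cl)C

Heavy atoms from the SMILES: 12 C, 2 Cl, 1 N, 3 O.
Implicit hydrogens by atom environment:
  6 × C (aromatic): no H
  3 × C: 2 H each → 6
  2 × C: 3 H each → 6
  2 × Cl: no H
  1 × C: no H
  1 × N: 1 H
  1 × O: 1 H
  1 × O: no H
  1 × O (charge -1): no H
  Total hydrogens = 14.
Net charge -1.
Molecular formula: C12H14Cl2NO3-

C12H14Cl2NO3-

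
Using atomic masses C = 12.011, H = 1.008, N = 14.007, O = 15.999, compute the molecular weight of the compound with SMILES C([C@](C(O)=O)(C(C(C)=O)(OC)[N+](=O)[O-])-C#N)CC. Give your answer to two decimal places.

258.23

Molecular formula: C10H14N2O6.
M = 10×12.011 + 14×1.008 + 2×14.007 + 6×15.999 = 258.23 g/mol.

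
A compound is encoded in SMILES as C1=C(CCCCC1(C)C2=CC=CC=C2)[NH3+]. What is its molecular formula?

C14H20N+

Heavy atoms from the SMILES: 14 C, 1 N.
Implicit hydrogens by atom environment:
  5 × C (aromatic): 1 H each → 5
  4 × C: 2 H each → 8
  2 × C: no H
  1 × C: 3 H
  1 × C: 1 H
  1 × C (aromatic): no H
  1 × N (charge +1): 3 H
  Total hydrogens = 20.
Net charge +1.
Molecular formula: C14H20N+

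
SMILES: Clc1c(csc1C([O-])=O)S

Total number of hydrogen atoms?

Hydrogens are implicit in SMILES; fill each atom to its normal valence:
  3 × C (aromatic): no H
  1 × C (aromatic): 1 H
  1 × C: no H
  1 × Cl: no H
  1 × O: no H
  1 × O (charge -1): no H
  1 × S: 1 H
  1 × S (aromatic): no H
  Total hydrogens = 2.

2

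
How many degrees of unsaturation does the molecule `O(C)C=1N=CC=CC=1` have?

4

Molecular formula from the SMILES: C6H7NO.
DoU = (2C + 2 + N − H − X)/2 = (2·6 + 2 + 1 − 7 − 0)/2 = 8/2 = 4.
(Structurally: 1 ring(s) + 3 π bond(s) = 4.)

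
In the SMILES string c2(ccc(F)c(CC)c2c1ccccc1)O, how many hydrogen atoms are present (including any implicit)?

Hydrogens are implicit in SMILES; fill each atom to its normal valence:
  7 × C (aromatic): 1 H each → 7
  5 × C (aromatic): no H
  1 × C: 3 H
  1 × C: 2 H
  1 × F: no H
  1 × O: 1 H
  Total hydrogens = 13.

13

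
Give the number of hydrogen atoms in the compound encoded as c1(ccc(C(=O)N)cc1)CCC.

13

Hydrogens are implicit in SMILES; fill each atom to its normal valence:
  4 × C (aromatic): 1 H each → 4
  2 × C: 2 H each → 4
  2 × C (aromatic): no H
  1 × C: 3 H
  1 × C: no H
  1 × N: 2 H
  1 × O: no H
  Total hydrogens = 13.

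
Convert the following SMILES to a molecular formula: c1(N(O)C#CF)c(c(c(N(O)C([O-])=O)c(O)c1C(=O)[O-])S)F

[C10H4F2N2O7S]2-

Heavy atoms from the SMILES: 10 C, 2 F, 2 N, 7 O, 1 S.
Implicit hydrogens by atom environment:
  6 × C (aromatic): no H
  4 × C: no H
  3 × O: 1 H each → 3
  2 × F: no H
  2 × N: no H
  2 × O: no H
  2 × O (charge -1): no H
  1 × S: 1 H
  Total hydrogens = 4.
Net charge -2.
Molecular formula: [C10H4F2N2O7S]2-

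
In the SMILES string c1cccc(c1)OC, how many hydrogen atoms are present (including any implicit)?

8

Hydrogens are implicit in SMILES; fill each atom to its normal valence:
  5 × C (aromatic): 1 H each → 5
  1 × C: 3 H
  1 × C (aromatic): no H
  1 × O: no H
  Total hydrogens = 8.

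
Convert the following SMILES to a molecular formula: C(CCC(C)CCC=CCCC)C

C13H26

Heavy atoms from the SMILES: 13 C.
Implicit hydrogens by atom environment:
  7 × C: 2 H each → 14
  3 × C: 3 H each → 9
  3 × C: 1 H each → 3
  Total hydrogens = 26.
Molecular formula: C13H26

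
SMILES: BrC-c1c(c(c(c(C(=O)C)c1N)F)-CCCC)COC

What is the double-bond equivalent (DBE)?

5

Molecular formula from the SMILES: C15H21BrFNO2.
DoU = (2C + 2 + N − H − X)/2 = (2·15 + 2 + 1 − 21 − 2)/2 = 10/2 = 5.
(Structurally: 1 ring(s) + 4 π bond(s) = 5.)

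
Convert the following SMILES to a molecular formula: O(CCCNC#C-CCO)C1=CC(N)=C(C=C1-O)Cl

C13H17ClN2O3

Heavy atoms from the SMILES: 13 C, 1 Cl, 2 N, 3 O.
Implicit hydrogens by atom environment:
  5 × C: 2 H each → 10
  4 × C (aromatic): no H
  2 × C (aromatic): 1 H each → 2
  2 × C: no H
  2 × O: 1 H each → 2
  1 × Cl: no H
  1 × N: 2 H
  1 × N: 1 H
  1 × O: no H
  Total hydrogens = 17.
Molecular formula: C13H17ClN2O3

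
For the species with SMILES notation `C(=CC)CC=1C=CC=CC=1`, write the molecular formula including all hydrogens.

Heavy atoms from the SMILES: 10 C.
Implicit hydrogens by atom environment:
  5 × C (aromatic): 1 H each → 5
  2 × C: 1 H each → 2
  1 × C: 3 H
  1 × C: 2 H
  1 × C (aromatic): no H
  Total hydrogens = 12.
Molecular formula: C10H12

C10H12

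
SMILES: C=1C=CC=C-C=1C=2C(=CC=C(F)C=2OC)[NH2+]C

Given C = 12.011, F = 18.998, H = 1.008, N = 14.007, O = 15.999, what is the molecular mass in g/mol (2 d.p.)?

232.28

Molecular formula: C14H15FNO+.
M = 14×12.011 + 1×18.998 + 15×1.008 + 1×14.007 + 1×15.999 = 232.28 g/mol.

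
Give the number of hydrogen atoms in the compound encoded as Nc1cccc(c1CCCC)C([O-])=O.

14

Hydrogens are implicit in SMILES; fill each atom to its normal valence:
  3 × C: 2 H each → 6
  3 × C (aromatic): 1 H each → 3
  3 × C (aromatic): no H
  1 × C: 3 H
  1 × C: no H
  1 × N: 2 H
  1 × O: no H
  1 × O (charge -1): no H
  Total hydrogens = 14.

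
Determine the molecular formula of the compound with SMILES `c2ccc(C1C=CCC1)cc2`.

C11H12

Heavy atoms from the SMILES: 11 C.
Implicit hydrogens by atom environment:
  5 × C (aromatic): 1 H each → 5
  3 × C: 1 H each → 3
  2 × C: 2 H each → 4
  1 × C (aromatic): no H
  Total hydrogens = 12.
Molecular formula: C11H12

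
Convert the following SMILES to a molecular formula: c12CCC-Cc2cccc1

Heavy atoms from the SMILES: 10 C.
Implicit hydrogens by atom environment:
  4 × C: 2 H each → 8
  4 × C (aromatic): 1 H each → 4
  2 × C (aromatic): no H
  Total hydrogens = 12.
Molecular formula: C10H12

C10H12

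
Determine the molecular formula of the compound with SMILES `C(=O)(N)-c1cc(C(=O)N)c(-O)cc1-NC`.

Heavy atoms from the SMILES: 9 C, 3 N, 3 O.
Implicit hydrogens by atom environment:
  4 × C (aromatic): no H
  2 × C (aromatic): 1 H each → 2
  2 × C: no H
  2 × N: 2 H each → 4
  2 × O: no H
  1 × C: 3 H
  1 × N: 1 H
  1 × O: 1 H
  Total hydrogens = 11.
Molecular formula: C9H11N3O3

C9H11N3O3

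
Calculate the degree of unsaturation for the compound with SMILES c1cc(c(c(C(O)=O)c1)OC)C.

Molecular formula from the SMILES: C9H10O3.
DoU = (2C + 2 + N − H − X)/2 = (2·9 + 2 + 0 − 10 − 0)/2 = 10/2 = 5.
(Structurally: 1 ring(s) + 4 π bond(s) = 5.)

5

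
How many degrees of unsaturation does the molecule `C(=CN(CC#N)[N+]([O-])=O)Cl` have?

4

Molecular formula from the SMILES: C4H4ClN3O2.
DoU = (2C + 2 + N − H − X)/2 = (2·4 + 2 + 3 − 4 − 1)/2 = 8/2 = 4.
(Structurally: 0 ring(s) + 4 π bond(s) = 4.)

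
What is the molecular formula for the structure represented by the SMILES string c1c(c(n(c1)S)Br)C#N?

Heavy atoms from the SMILES: 1 Br, 5 C, 2 N, 1 S.
Implicit hydrogens by atom environment:
  2 × C (aromatic): 1 H each → 2
  2 × C (aromatic): no H
  1 × Br: no H
  1 × C: no H
  1 × N (aromatic): no H
  1 × N: no H
  1 × S: 1 H
  Total hydrogens = 3.
Molecular formula: C5H3BrN2S

C5H3BrN2S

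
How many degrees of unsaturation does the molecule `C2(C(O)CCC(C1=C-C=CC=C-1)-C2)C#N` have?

7

Molecular formula from the SMILES: C13H15NO.
DoU = (2C + 2 + N − H − X)/2 = (2·13 + 2 + 1 − 15 − 0)/2 = 14/2 = 7.
(Structurally: 2 ring(s) + 5 π bond(s) = 7.)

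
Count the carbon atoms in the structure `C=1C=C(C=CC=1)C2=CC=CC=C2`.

12

The symbol for carbon appears 12 times in the SMILES.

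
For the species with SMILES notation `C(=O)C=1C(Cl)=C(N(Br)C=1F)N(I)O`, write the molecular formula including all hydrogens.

C5H2BrClFIN2O2

Heavy atoms from the SMILES: 1 Br, 5 C, 1 Cl, 1 F, 1 I, 2 N, 2 O.
Implicit hydrogens by atom environment:
  4 × C (aromatic): no H
  1 × Br: no H
  1 × C: 1 H
  1 × Cl: no H
  1 × F: no H
  1 × I: no H
  1 × N (aromatic): no H
  1 × N: no H
  1 × O: 1 H
  1 × O: no H
  Total hydrogens = 2.
Molecular formula: C5H2BrClFIN2O2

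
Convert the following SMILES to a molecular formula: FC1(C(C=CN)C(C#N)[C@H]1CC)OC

C10H15FN2O

Heavy atoms from the SMILES: 10 C, 1 F, 2 N, 1 O.
Implicit hydrogens by atom environment:
  5 × C: 1 H each → 5
  2 × C: 3 H each → 6
  2 × C: no H
  1 × C: 2 H
  1 × F: no H
  1 × N: 2 H
  1 × N: no H
  1 × O: no H
  Total hydrogens = 15.
Molecular formula: C10H15FN2O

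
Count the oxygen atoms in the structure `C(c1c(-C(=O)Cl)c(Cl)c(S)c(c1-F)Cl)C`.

The symbol for oxygen appears 1 time in the SMILES.

1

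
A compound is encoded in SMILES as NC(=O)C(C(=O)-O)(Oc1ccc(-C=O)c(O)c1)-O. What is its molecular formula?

Heavy atoms from the SMILES: 10 C, 1 N, 7 O.
Implicit hydrogens by atom environment:
  4 × O: no H
  3 × C (aromatic): 1 H each → 3
  3 × C (aromatic): no H
  3 × C: no H
  3 × O: 1 H each → 3
  1 × C: 1 H
  1 × N: 2 H
  Total hydrogens = 9.
Molecular formula: C10H9NO7

C10H9NO7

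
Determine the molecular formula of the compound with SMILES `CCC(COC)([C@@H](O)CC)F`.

Heavy atoms from the SMILES: 8 C, 1 F, 2 O.
Implicit hydrogens by atom environment:
  3 × C: 3 H each → 9
  3 × C: 2 H each → 6
  1 × C: 1 H
  1 × C: no H
  1 × F: no H
  1 × O: 1 H
  1 × O: no H
  Total hydrogens = 17.
Molecular formula: C8H17FO2

C8H17FO2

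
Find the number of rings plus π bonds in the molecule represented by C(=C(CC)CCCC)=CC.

Molecular formula from the SMILES: C10H18.
DoU = (2C + 2 + N − H − X)/2 = (2·10 + 2 + 0 − 18 − 0)/2 = 4/2 = 2.
(Structurally: 0 ring(s) + 2 π bond(s) = 2.)

2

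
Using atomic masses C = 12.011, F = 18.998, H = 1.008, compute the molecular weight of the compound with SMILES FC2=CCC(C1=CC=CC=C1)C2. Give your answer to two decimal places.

162.21

Molecular formula: C11H11F.
M = 11×12.011 + 1×18.998 + 11×1.008 = 162.21 g/mol.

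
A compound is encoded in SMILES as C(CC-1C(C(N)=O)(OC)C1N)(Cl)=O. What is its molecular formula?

Heavy atoms from the SMILES: 7 C, 1 Cl, 2 N, 3 O.
Implicit hydrogens by atom environment:
  3 × C: no H
  3 × O: no H
  2 × C: 1 H each → 2
  2 × N: 2 H each → 4
  1 × C: 3 H
  1 × C: 2 H
  1 × Cl: no H
  Total hydrogens = 11.
Molecular formula: C7H11ClN2O3

C7H11ClN2O3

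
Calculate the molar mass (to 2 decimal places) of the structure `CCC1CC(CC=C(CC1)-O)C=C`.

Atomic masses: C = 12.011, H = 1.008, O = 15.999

Molecular formula: C12H20O.
M = 12×12.011 + 20×1.008 + 1×15.999 = 180.29 g/mol.

180.29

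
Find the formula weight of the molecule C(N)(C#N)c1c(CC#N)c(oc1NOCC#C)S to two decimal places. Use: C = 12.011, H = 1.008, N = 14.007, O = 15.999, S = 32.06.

262.29

Molecular formula: C11H10N4O2S.
M = 11×12.011 + 10×1.008 + 4×14.007 + 2×15.999 + 1×32.06 = 262.29 g/mol.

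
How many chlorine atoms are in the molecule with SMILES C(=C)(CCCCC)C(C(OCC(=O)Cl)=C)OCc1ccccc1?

The symbol for chlorine appears 1 time in the SMILES.

1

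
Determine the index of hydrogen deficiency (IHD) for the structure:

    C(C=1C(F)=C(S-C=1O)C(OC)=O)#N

6

Molecular formula from the SMILES: C7H4FNO3S.
DoU = (2C + 2 + N − H − X)/2 = (2·7 + 2 + 1 − 4 − 1)/2 = 12/2 = 6.
(Structurally: 1 ring(s) + 5 π bond(s) = 6.)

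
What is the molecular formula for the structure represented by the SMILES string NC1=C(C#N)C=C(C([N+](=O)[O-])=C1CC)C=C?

C11H11N3O2

Heavy atoms from the SMILES: 11 C, 3 N, 2 O.
Implicit hydrogens by atom environment:
  5 × C (aromatic): no H
  2 × C: 2 H each → 4
  1 × C: 3 H
  1 × C (aromatic): 1 H
  1 × C: 1 H
  1 × C: no H
  1 × N: 2 H
  1 × N (charge +1): no H
  1 × N: no H
  1 × O: no H
  1 × O (charge -1): no H
  Total hydrogens = 11.
Molecular formula: C11H11N3O2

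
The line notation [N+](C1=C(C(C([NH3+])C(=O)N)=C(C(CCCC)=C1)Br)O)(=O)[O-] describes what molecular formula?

Heavy atoms from the SMILES: 1 Br, 12 C, 3 N, 4 O.
Implicit hydrogens by atom environment:
  5 × C (aromatic): no H
  3 × C: 2 H each → 6
  2 × O: no H
  1 × Br: no H
  1 × C: 3 H
  1 × C (aromatic): 1 H
  1 × C: 1 H
  1 × C: no H
  1 × N (charge +1): 3 H
  1 × N: 2 H
  1 × N (charge +1): no H
  1 × O: 1 H
  1 × O (charge -1): no H
  Total hydrogens = 17.
Net charge +1.
Molecular formula: C12H17BrN3O4+

C12H17BrN3O4+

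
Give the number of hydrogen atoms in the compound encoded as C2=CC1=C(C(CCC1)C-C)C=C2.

16

Hydrogens are implicit in SMILES; fill each atom to its normal valence:
  4 × C: 2 H each → 8
  4 × C (aromatic): 1 H each → 4
  2 × C (aromatic): no H
  1 × C: 3 H
  1 × C: 1 H
  Total hydrogens = 16.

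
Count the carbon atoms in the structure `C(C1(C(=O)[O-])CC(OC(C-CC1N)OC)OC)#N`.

The symbol for carbon appears 11 times in the SMILES.

11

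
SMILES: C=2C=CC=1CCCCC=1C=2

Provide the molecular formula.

C10H12

Heavy atoms from the SMILES: 10 C.
Implicit hydrogens by atom environment:
  4 × C: 2 H each → 8
  4 × C (aromatic): 1 H each → 4
  2 × C (aromatic): no H
  Total hydrogens = 12.
Molecular formula: C10H12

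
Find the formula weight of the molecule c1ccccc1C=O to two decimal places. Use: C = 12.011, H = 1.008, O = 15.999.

106.12

Molecular formula: C7H6O.
M = 7×12.011 + 6×1.008 + 1×15.999 = 106.12 g/mol.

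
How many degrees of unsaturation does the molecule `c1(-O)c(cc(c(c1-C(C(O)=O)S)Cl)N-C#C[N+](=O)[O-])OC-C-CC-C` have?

8

Molecular formula from the SMILES: C15H17ClN2O6S.
DoU = (2C + 2 + N − H − X)/2 = (2·15 + 2 + 2 − 17 − 1)/2 = 16/2 = 8.
(Structurally: 1 ring(s) + 7 π bond(s) = 8.)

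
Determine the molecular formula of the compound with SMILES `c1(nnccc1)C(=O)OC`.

C6H6N2O2

Heavy atoms from the SMILES: 6 C, 2 N, 2 O.
Implicit hydrogens by atom environment:
  3 × C (aromatic): 1 H each → 3
  2 × N (aromatic): no H
  2 × O: no H
  1 × C: 3 H
  1 × C (aromatic): no H
  1 × C: no H
  Total hydrogens = 6.
Molecular formula: C6H6N2O2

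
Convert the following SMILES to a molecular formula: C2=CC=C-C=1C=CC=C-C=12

Heavy atoms from the SMILES: 10 C.
Implicit hydrogens by atom environment:
  8 × C (aromatic): 1 H each → 8
  2 × C (aromatic): no H
  Total hydrogens = 8.
Molecular formula: C10H8

C10H8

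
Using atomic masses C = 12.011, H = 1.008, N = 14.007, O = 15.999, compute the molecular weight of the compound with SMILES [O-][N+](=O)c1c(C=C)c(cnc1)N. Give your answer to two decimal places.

Molecular formula: C7H7N3O2.
M = 7×12.011 + 7×1.008 + 3×14.007 + 2×15.999 = 165.15 g/mol.

165.15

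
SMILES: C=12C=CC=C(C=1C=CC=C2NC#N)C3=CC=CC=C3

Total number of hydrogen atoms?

12

Hydrogens are implicit in SMILES; fill each atom to its normal valence:
  11 × C (aromatic): 1 H each → 11
  5 × C (aromatic): no H
  1 × C: no H
  1 × N: 1 H
  1 × N: no H
  Total hydrogens = 12.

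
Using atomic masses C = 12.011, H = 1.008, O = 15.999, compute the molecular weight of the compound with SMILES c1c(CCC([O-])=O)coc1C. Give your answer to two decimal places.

Molecular formula: C8H9O3-.
M = 8×12.011 + 9×1.008 + 3×15.999 = 153.16 g/mol.

153.16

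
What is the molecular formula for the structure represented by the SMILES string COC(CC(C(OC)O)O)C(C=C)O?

Heavy atoms from the SMILES: 9 C, 5 O.
Implicit hydrogens by atom environment:
  5 × C: 1 H each → 5
  3 × O: 1 H each → 3
  2 × C: 3 H each → 6
  2 × C: 2 H each → 4
  2 × O: no H
  Total hydrogens = 18.
Molecular formula: C9H18O5

C9H18O5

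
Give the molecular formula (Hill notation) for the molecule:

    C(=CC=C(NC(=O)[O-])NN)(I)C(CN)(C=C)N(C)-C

C11H19IN5O2-

Heavy atoms from the SMILES: 11 C, 1 I, 5 N, 2 O.
Implicit hydrogens by atom environment:
  4 × C: no H
  3 × C: 1 H each → 3
  2 × C: 3 H each → 6
  2 × C: 2 H each → 4
  2 × N: 2 H each → 4
  2 × N: 1 H each → 2
  1 × I: no H
  1 × N: no H
  1 × O: no H
  1 × O (charge -1): no H
  Total hydrogens = 19.
Net charge -1.
Molecular formula: C11H19IN5O2-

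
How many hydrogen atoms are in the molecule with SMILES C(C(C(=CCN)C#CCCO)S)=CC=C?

17

Hydrogens are implicit in SMILES; fill each atom to its normal valence:
  5 × C: 1 H each → 5
  4 × C: 2 H each → 8
  3 × C: no H
  1 × N: 2 H
  1 × O: 1 H
  1 × S: 1 H
  Total hydrogens = 17.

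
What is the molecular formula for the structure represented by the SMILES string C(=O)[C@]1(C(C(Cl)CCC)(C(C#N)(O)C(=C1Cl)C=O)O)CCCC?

Heavy atoms from the SMILES: 16 C, 2 Cl, 1 N, 4 O.
Implicit hydrogens by atom environment:
  6 × C: no H
  5 × C: 2 H each → 10
  3 × C: 1 H each → 3
  2 × C: 3 H each → 6
  2 × Cl: no H
  2 × O: 1 H each → 2
  2 × O: no H
  1 × N: no H
  Total hydrogens = 21.
Molecular formula: C16H21Cl2NO4

C16H21Cl2NO4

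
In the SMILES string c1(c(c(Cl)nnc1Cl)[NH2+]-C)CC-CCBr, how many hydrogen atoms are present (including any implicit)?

13

Hydrogens are implicit in SMILES; fill each atom to its normal valence:
  4 × C: 2 H each → 8
  4 × C (aromatic): no H
  2 × Cl: no H
  2 × N (aromatic): no H
  1 × Br: no H
  1 × C: 3 H
  1 × N (charge +1): 2 H
  Total hydrogens = 13.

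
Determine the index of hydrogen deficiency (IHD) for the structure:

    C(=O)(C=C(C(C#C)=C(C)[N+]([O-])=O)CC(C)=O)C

Molecular formula from the SMILES: C12H13NO4.
DoU = (2C + 2 + N − H − X)/2 = (2·12 + 2 + 1 − 13 − 0)/2 = 14/2 = 7.
(Structurally: 0 ring(s) + 7 π bond(s) = 7.)

7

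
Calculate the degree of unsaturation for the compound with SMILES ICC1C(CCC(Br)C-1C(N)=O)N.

Molecular formula from the SMILES: C8H14BrIN2O.
DoU = (2C + 2 + N − H − X)/2 = (2·8 + 2 + 2 − 14 − 2)/2 = 4/2 = 2.
(Structurally: 1 ring(s) + 1 π bond(s) = 2.)

2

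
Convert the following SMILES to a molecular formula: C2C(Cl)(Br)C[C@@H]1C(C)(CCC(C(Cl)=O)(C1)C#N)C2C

C14H18BrCl2NO

Heavy atoms from the SMILES: 1 Br, 14 C, 2 Cl, 1 N, 1 O.
Implicit hydrogens by atom environment:
  5 × C: 2 H each → 10
  5 × C: no H
  2 × C: 3 H each → 6
  2 × C: 1 H each → 2
  2 × Cl: no H
  1 × Br: no H
  1 × N: no H
  1 × O: no H
  Total hydrogens = 18.
Molecular formula: C14H18BrCl2NO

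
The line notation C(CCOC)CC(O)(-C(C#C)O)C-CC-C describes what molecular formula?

Heavy atoms from the SMILES: 13 C, 3 O.
Implicit hydrogens by atom environment:
  7 × C: 2 H each → 14
  2 × C: 3 H each → 6
  2 × C: 1 H each → 2
  2 × C: no H
  2 × O: 1 H each → 2
  1 × O: no H
  Total hydrogens = 24.
Molecular formula: C13H24O3

C13H24O3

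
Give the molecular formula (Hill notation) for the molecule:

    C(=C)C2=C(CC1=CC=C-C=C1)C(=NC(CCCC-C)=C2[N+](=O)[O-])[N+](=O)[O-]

C19H21N3O4

Heavy atoms from the SMILES: 19 C, 3 N, 4 O.
Implicit hydrogens by atom environment:
  6 × C: 2 H each → 12
  6 × C (aromatic): no H
  5 × C (aromatic): 1 H each → 5
  2 × N (charge +1): no H
  2 × O: no H
  2 × O (charge -1): no H
  1 × C: 3 H
  1 × C: 1 H
  1 × N (aromatic): no H
  Total hydrogens = 21.
Molecular formula: C19H21N3O4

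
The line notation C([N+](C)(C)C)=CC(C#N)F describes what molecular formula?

Heavy atoms from the SMILES: 7 C, 1 F, 2 N.
Implicit hydrogens by atom environment:
  3 × C: 3 H each → 9
  3 × C: 1 H each → 3
  1 × C: no H
  1 × F: no H
  1 × N: no H
  1 × N (charge +1): no H
  Total hydrogens = 12.
Net charge +1.
Molecular formula: C7H12FN2+

C7H12FN2+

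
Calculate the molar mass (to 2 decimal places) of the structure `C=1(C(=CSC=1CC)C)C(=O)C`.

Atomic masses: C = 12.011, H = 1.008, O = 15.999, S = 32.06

Molecular formula: C9H12OS.
M = 9×12.011 + 12×1.008 + 1×15.999 + 1×32.06 = 168.25 g/mol.

168.25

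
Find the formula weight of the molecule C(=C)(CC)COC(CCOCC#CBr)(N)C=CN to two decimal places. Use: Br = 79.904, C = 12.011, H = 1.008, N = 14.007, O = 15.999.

Molecular formula: C13H21BrN2O2.
M = 1×79.904 + 13×12.011 + 21×1.008 + 2×14.007 + 2×15.999 = 317.23 g/mol.

317.23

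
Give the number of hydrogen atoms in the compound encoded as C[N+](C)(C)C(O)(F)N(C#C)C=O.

Hydrogens are implicit in SMILES; fill each atom to its normal valence:
  3 × C: 3 H each → 9
  2 × C: 1 H each → 2
  2 × C: no H
  1 × F: no H
  1 × N: no H
  1 × N (charge +1): no H
  1 × O: 1 H
  1 × O: no H
  Total hydrogens = 12.

12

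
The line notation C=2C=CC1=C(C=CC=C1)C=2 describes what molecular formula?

Heavy atoms from the SMILES: 10 C.
Implicit hydrogens by atom environment:
  8 × C (aromatic): 1 H each → 8
  2 × C (aromatic): no H
  Total hydrogens = 8.
Molecular formula: C10H8

C10H8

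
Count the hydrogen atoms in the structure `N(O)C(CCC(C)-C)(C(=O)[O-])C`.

Hydrogens are implicit in SMILES; fill each atom to its normal valence:
  3 × C: 3 H each → 9
  2 × C: 2 H each → 4
  2 × C: no H
  1 × C: 1 H
  1 × N: 1 H
  1 × O: 1 H
  1 × O: no H
  1 × O (charge -1): no H
  Total hydrogens = 16.

16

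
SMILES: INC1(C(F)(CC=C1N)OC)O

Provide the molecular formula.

Heavy atoms from the SMILES: 6 C, 1 F, 1 I, 2 N, 2 O.
Implicit hydrogens by atom environment:
  3 × C: no H
  1 × C: 3 H
  1 × C: 2 H
  1 × C: 1 H
  1 × F: no H
  1 × I: no H
  1 × N: 2 H
  1 × N: 1 H
  1 × O: 1 H
  1 × O: no H
  Total hydrogens = 10.
Molecular formula: C6H10FIN2O2

C6H10FIN2O2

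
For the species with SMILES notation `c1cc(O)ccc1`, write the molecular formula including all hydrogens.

Heavy atoms from the SMILES: 6 C, 1 O.
Implicit hydrogens by atom environment:
  5 × C (aromatic): 1 H each → 5
  1 × C (aromatic): no H
  1 × O: 1 H
  Total hydrogens = 6.
Molecular formula: C6H6O

C6H6O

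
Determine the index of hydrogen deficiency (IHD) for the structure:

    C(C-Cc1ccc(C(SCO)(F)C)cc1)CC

Molecular formula from the SMILES: C14H21FOS.
DoU = (2C + 2 + N − H − X)/2 = (2·14 + 2 + 0 − 21 − 1)/2 = 8/2 = 4.
(Structurally: 1 ring(s) + 3 π bond(s) = 4.)

4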